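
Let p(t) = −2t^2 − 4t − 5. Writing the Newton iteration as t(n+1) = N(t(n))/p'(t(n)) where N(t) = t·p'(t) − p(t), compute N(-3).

−13

p'(t) = −4t − 4.
N(t) = t·p'(t) − p(t) = t·(−4t − 4) − (−2t^2 − 4t − 5) = −2t^2 + 5.
N(-3) = −13.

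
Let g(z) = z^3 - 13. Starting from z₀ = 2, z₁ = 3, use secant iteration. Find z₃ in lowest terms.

17593/7549

g(2) = -5, g(3) = 14. z₂ = 3 - 14·(3 - 2)/(14 - (-5)) = 43/19.
g(3) = 14, g(43/19) = -9660/6859. z₃ = (43/19) - (-9660/6859)·((43/19) - 3)/((-9660/6859) - 14) = 17593/7549.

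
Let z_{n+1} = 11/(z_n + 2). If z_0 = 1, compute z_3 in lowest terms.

187/67

z_1 = 11/(1 + 2) = 11/3.
z_2 = 11/(11/3 + 2) = 33/17.
z_3 = 11/(33/17 + 2) = 187/67.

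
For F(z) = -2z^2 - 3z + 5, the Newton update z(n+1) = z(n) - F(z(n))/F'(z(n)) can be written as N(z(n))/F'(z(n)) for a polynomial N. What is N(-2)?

F'(z) = -4z - 3.
N(z) = z·F'(z) - F(z) = z·(-4z - 3) - (-2z^2 - 3z + 5) = -2z^2 - 5.
N(-2) = -13.

-13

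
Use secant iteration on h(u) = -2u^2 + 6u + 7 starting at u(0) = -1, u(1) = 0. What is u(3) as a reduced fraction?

-28/31

h(-1) = -1, h(0) = 7. u(2) = 0 - 7·(0 - (-1))/(7 - (-1)) = -7/8.
h(0) = 7, h(-7/8) = 7/32. u(3) = (-7/8) - (7/32)·((-7/8) - 0)/((7/32) - 7) = -28/31.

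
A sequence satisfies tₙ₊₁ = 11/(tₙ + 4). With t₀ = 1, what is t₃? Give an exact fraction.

341/179

t₁ = 11/(1 + 4) = 11/5.
t₂ = 11/(11/5 + 4) = 55/31.
t₃ = 11/(55/31 + 4) = 341/179.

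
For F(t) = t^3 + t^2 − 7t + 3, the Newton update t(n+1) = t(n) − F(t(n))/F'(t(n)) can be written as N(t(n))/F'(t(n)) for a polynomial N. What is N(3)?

60

F'(t) = 3t^2 + 2t − 7.
N(t) = t·F'(t) − F(t) = t·(3t^2 + 2t − 7) − (t^3 + t^2 − 7t + 3) = 2t^3 + t^2 − 3.
N(3) = 60.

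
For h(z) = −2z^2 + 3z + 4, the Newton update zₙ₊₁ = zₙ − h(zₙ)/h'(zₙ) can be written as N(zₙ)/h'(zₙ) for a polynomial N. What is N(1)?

−6

h'(z) = −4z + 3.
N(z) = z·h'(z) − h(z) = z·(−4z + 3) − (−2z^2 + 3z + 4) = −2z^2 − 4.
N(1) = −6.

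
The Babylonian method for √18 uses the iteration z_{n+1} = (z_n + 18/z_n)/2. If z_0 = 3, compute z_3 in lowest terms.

577/136

z_1 = (3 + 18/3)/2 = 9/2.
z_2 = (9/2 + 18/(9/2))/2 = 17/4.
z_3 = (17/4 + 18/(17/4))/2 = 577/136.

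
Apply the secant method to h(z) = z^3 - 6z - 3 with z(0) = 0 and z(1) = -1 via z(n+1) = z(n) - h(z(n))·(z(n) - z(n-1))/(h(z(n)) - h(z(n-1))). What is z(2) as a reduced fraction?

-3/5

h(0) = -3, h(-1) = 2. z(2) = (-1) - 2·((-1) - 0)/(2 - (-3)) = -3/5.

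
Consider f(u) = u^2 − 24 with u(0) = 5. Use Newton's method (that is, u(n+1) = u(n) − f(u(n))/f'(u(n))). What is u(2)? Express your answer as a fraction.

f'(u) = 2u.
f(5) = 1, f'(5) = 10, so u(1) = 5 − 1/10 = 49/10.
f(49/10) = 1/100, f'(49/10) = 49/5, so u(2) = (49/10) − (1/100)/(49/5) = 4801/980.

4801/980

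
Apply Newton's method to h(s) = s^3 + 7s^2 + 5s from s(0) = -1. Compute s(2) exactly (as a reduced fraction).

-80/99

h'(s) = 3s^2 + 14s + 5.
h(-1) = 1, h'(-1) = -6, so s(1) = (-1) - 1/(-6) = -5/6.
h(-5/6) = 25/216, h'(-5/6) = -55/12, so s(2) = (-5/6) - (25/216)/(-55/12) = -80/99.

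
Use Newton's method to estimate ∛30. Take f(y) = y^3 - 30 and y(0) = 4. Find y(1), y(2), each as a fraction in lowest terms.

y(1) = 79/24, y(2) = 700399/224676

f'(y) = 3y^2.
f(4) = 34, f'(4) = 48, so y(1) = 4 - 34/48 = 79/24.
f(79/24) = 78319/13824, f'(79/24) = 6241/192, so y(2) = (79/24) - (78319/13824)/(6241/192) = 700399/224676.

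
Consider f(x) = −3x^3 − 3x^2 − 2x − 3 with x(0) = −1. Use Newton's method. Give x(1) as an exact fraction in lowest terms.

f'(x) = −9x^2 − 6x − 2.
f(−1) = −1, f'(−1) = −5, so x(1) = (−1) − (−1)/(−5) = −6/5.

−6/5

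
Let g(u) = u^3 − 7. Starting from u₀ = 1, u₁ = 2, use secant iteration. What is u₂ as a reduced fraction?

13/7

g(1) = −6, g(2) = 1. u₂ = 2 − 1·(2 − 1)/(1 − (−6)) = 13/7.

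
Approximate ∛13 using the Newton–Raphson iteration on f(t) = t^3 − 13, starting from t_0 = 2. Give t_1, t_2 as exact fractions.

f'(t) = 3t^2.
f(2) = −5, f'(2) = 12, so t_1 = 2 − (−5)/12 = 29/12.
f(29/12) = 1925/1728, f'(29/12) = 841/48, so t_2 = (29/12) − (1925/1728)/(841/48) = 35621/15138.

t_1 = 29/12, t_2 = 35621/15138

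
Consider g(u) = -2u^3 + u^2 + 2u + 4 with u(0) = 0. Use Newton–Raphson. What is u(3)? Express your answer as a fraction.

g'(u) = -6u^2 + 2u + 2.
g(0) = 4, g'(0) = 2, so u(1) = 0 - 4/2 = -2.
g(-2) = 20, g'(-2) = -26, so u(2) = (-2) - 20/(-26) = -16/13.
g(-16/13) = 14900/2197, g'(-16/13) = -1614/169, so u(3) = (-16/13) - (14900/2197)/(-1614/169) = -5462/10491.

-5462/10491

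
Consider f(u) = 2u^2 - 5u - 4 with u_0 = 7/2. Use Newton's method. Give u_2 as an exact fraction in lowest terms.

433/138

f'(u) = 4u - 5.
f(7/2) = 3, f'(7/2) = 9, so u_1 = (7/2) - 3/9 = 19/6.
f(19/6) = 2/9, f'(19/6) = 23/3, so u_2 = (19/6) - (2/9)/(23/3) = 433/138.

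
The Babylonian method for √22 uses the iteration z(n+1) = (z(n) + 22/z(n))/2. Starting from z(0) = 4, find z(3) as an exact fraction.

1016657/216752

z(1) = (4 + 22/4)/2 = 19/4.
z(2) = (19/4 + 22/(19/4))/2 = 713/152.
z(3) = (713/152 + 22/(713/152))/2 = 1016657/216752.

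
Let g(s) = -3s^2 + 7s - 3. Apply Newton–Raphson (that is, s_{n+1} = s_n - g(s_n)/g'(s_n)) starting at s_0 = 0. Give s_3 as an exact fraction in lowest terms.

98067/173383

g'(s) = -6s + 7.
g(0) = -3, g'(0) = 7, so s_1 = 0 - (-3)/7 = 3/7.
g(3/7) = -27/49, g'(3/7) = 31/7, so s_2 = (3/7) - (-27/49)/(31/7) = 120/217.
g(120/217) = -2187/47089, g'(120/217) = 799/217, so s_3 = (120/217) - (-2187/47089)/(799/217) = 98067/173383.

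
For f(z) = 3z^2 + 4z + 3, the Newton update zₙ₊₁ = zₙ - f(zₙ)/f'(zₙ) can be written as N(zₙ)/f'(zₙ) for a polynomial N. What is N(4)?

f'(z) = 6z + 4.
N(z) = z·f'(z) - f(z) = z·(6z + 4) - (3z^2 + 4z + 3) = 3z^2 - 3.
N(4) = 45.

45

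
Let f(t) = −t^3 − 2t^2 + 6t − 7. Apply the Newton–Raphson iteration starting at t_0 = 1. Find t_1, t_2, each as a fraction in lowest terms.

t_1 = −3, t_2 = −43/9

f'(t) = −3t^2 − 4t + 6.
f(1) = −4, f'(1) = −1, so t_1 = 1 − (−4)/(−1) = −3.
f(−3) = −16, f'(−3) = −9, so t_2 = (−3) − (−16)/(−9) = −43/9.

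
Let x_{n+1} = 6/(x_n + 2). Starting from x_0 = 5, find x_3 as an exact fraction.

x_1 = 6/(5 + 2) = 6/7.
x_2 = 6/(6/7 + 2) = 21/10.
x_3 = 6/(21/10 + 2) = 60/41.

60/41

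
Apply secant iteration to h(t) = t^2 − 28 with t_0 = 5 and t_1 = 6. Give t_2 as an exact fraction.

h(5) = −3, h(6) = 8. t_2 = 6 − 8·(6 − 5)/(8 − (−3)) = 58/11.

58/11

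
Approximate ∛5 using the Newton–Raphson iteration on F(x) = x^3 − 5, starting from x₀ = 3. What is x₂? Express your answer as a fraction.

F'(x) = 3x^2.
F(3) = 22, F'(3) = 27, so x₁ = 3 − 22/27 = 59/27.
F(59/27) = 106964/19683, F'(59/27) = 3481/243, so x₂ = (59/27) − (106964/19683)/(3481/243) = 509173/281961.

509173/281961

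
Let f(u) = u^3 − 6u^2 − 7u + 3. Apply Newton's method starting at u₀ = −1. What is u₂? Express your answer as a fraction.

f'(u) = 3u^2 − 12u − 7.
f(−1) = 3, f'(−1) = 8, so u₁ = (−1) − 3/8 = −11/8.
f(−11/8) = −675/512, f'(−11/8) = 971/64, so u₂ = (−11/8) − (−675/512)/(971/64) = −5003/3884.

−5003/3884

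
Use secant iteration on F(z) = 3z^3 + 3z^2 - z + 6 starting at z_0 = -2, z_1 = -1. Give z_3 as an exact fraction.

-1698/851

F(-2) = -4, F(-1) = 7. z_2 = (-1) - 7·((-1) - (-2))/(7 - (-4)) = -18/11.
F(-1) = 7, F(-18/11) = 3360/1331. z_3 = (-18/11) - (3360/1331)·((-18/11) - (-1))/((3360/1331) - 7) = -1698/851.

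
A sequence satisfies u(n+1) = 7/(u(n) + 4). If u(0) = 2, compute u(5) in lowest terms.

6167/4686

u(1) = 7/(2 + 4) = 7/6.
u(2) = 7/(7/6 + 4) = 42/31.
u(3) = 7/(42/31 + 4) = 217/166.
u(4) = 7/(217/166 + 4) = 1162/881.
u(5) = 7/(1162/881 + 4) = 6167/4686.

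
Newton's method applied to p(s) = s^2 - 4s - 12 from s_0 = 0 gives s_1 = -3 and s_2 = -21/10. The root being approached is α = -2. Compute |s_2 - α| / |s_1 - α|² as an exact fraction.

s_1 - α = -3 - (-2) = -3 + 2 = -1, so |s_1 - α| = 1.
s_2 - α = -21/10 - (-2) = -21/10 + 2 = -1/10, so |s_2 - α| = 1/10.
|s_1 - α|² = 1.
Ratio = (1/10) / 1 = 1/10.

1/10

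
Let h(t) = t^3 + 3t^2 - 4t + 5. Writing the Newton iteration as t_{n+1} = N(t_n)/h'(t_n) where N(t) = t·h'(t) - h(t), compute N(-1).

-4

h'(t) = 3t^2 + 6t - 4.
N(t) = t·h'(t) - h(t) = t·(3t^2 + 6t - 4) - (t^3 + 3t^2 - 4t + 5) = 2t^3 + 3t^2 - 5.
N(-1) = -4.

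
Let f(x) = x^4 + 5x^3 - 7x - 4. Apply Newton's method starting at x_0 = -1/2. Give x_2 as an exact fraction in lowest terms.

1395081/1216160

f'(x) = 4x^3 + 15x^2 - 7.
f(-1/2) = -17/16, f'(-1/2) = -15/4, so x_1 = (-1/2) - (-17/16)/(-15/4) = -47/60.
f(-47/60) = -7043219/12960000, f'(-47/60) = 7601/27000, so x_2 = (-47/60) - (-7043219/12960000)/(7601/27000) = 1395081/1216160.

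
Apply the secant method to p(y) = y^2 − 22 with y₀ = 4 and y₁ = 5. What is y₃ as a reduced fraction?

136/29

p(4) = −6, p(5) = 3. y₂ = 5 − 3·(5 − 4)/(3 − (−6)) = 14/3.
p(5) = 3, p(14/3) = −2/9. y₃ = (14/3) − (−2/9)·((14/3) − 5)/((−2/9) − 3) = 136/29.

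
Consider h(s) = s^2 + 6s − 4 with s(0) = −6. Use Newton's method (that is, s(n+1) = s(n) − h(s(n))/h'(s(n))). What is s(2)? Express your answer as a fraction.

−218/33

h'(s) = 2s + 6.
h(−6) = −4, h'(−6) = −6, so s(1) = (−6) − (−4)/(−6) = −20/3.
h(−20/3) = 4/9, h'(−20/3) = −22/3, so s(2) = (−20/3) − (4/9)/(−22/3) = −218/33.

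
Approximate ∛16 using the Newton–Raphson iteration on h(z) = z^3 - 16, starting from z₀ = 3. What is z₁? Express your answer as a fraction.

70/27

h'(z) = 3z^2.
h(3) = 11, h'(3) = 27, so z₁ = 3 - 11/27 = 70/27.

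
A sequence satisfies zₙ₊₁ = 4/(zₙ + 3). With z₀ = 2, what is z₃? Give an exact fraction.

76/77

z₁ = 4/(2 + 3) = 4/5.
z₂ = 4/(4/5 + 3) = 20/19.
z₃ = 4/(20/19 + 3) = 76/77.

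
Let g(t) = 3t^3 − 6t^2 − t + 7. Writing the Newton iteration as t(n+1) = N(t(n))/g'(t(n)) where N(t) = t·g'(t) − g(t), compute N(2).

17

g'(t) = 9t^2 − 12t − 1.
N(t) = t·g'(t) − g(t) = t·(9t^2 − 12t − 1) − (3t^3 − 6t^2 − t + 7) = 6t^3 − 6t^2 − 7.
N(2) = 17.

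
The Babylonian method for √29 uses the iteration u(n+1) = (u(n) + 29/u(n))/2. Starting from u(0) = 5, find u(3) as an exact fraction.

u(1) = (5 + 29/5)/2 = 27/5.
u(2) = (27/5 + 29/(27/5))/2 = 727/135.
u(3) = (727/135 + 29/(727/135))/2 = 528527/98145.

528527/98145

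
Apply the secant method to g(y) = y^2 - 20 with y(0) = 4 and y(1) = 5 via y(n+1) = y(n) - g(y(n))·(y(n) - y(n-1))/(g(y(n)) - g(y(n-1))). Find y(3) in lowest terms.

g(4) = -4, g(5) = 5. y(2) = 5 - 5·(5 - 4)/(5 - (-4)) = 40/9.
g(5) = 5, g(40/9) = -20/81. y(3) = (40/9) - (-20/81)·((40/9) - 5)/((-20/81) - 5) = 76/17.

76/17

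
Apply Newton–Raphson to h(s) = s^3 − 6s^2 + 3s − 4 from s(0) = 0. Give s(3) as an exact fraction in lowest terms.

2945620/140967

h'(s) = 3s^2 − 12s + 3.
h(0) = −4, h'(0) = 3, so s(1) = 0 − (−4)/3 = 4/3.
h(4/3) = −224/27, h'(4/3) = −23/3, so s(2) = (4/3) − (−224/27)/(−23/3) = 52/207.
h(52/207) = −32012288/8869743, h'(52/207) = 2497/14283, so s(3) = (52/207) − (−32012288/8869743)/(2497/14283) = 2945620/140967.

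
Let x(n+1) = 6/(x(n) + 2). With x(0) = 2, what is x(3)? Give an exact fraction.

21/13

x(1) = 6/(2 + 2) = 3/2.
x(2) = 6/(3/2 + 2) = 12/7.
x(3) = 6/(12/7 + 2) = 21/13.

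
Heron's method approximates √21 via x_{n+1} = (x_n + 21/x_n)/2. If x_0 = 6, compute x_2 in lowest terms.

697/152

x_1 = (6 + 21/6)/2 = 19/4.
x_2 = (19/4 + 21/(19/4))/2 = 697/152.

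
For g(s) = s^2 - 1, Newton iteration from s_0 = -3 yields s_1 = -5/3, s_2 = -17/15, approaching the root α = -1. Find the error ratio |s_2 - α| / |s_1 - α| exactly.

s_1 - α = -5/3 - (-1) = -5/3 + 1 = -2/3, so |s_1 - α| = 2/3.
s_2 - α = -17/15 - (-1) = -17/15 + 1 = -2/15, so |s_2 - α| = 2/15.
Ratio = (2/15) / (2/3) = 1/5.

1/5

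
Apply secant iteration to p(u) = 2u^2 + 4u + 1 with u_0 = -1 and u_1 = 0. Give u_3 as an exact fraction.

p(-1) = -1, p(0) = 1. u_2 = 0 - 1·(0 - (-1))/(1 - (-1)) = -1/2.
p(0) = 1, p(-1/2) = -1/2. u_3 = (-1/2) - (-1/2)·((-1/2) - 0)/((-1/2) - 1) = -1/3.

-1/3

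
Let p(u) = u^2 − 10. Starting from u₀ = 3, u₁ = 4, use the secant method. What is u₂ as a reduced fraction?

22/7

p(3) = −1, p(4) = 6. u₂ = 4 − 6·(4 − 3)/(6 − (−1)) = 22/7.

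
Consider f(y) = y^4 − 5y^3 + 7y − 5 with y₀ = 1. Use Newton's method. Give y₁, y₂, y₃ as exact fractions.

y₁ = 1/2, y₂ = 21/20, y₃ = 468757/785120

f'(y) = 4y^3 − 15y^2 + 7.
f(1) = −2, f'(1) = −4, so y₁ = 1 − (−2)/(−4) = 1/2.
f(1/2) = −33/16, f'(1/2) = 15/4, so y₂ = (1/2) − (−33/16)/(15/4) = 21/20.
f(21/20) = −355619/160000, f'(21/20) = −4907/1000, so y₃ = (21/20) − (−355619/160000)/(−4907/1000) = 468757/785120.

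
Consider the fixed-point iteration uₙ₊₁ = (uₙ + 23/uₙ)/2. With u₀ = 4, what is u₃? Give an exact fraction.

17913697/3735264

u₁ = (4 + 23/4)/2 = 39/8.
u₂ = (39/8 + 23/(39/8))/2 = 2993/624.
u₃ = (2993/624 + 23/(2993/624))/2 = 17913697/3735264.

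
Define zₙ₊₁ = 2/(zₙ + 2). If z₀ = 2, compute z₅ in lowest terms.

z₁ = 2/(2 + 2) = 1/2.
z₂ = 2/(1/2 + 2) = 4/5.
z₃ = 2/(4/5 + 2) = 5/7.
z₄ = 2/(5/7 + 2) = 14/19.
z₅ = 2/(14/19 + 2) = 19/26.

19/26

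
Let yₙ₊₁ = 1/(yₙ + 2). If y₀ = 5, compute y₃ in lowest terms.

y₁ = 1/(5 + 2) = 1/7.
y₂ = 1/(1/7 + 2) = 7/15.
y₃ = 1/(7/15 + 2) = 15/37.

15/37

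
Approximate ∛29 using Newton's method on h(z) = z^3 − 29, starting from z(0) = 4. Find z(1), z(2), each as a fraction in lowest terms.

z(1) = 157/48, z(2) = 5473477/1774728

h'(z) = 3z^2.
h(4) = 35, h'(4) = 48, so z(1) = 4 − 35/48 = 157/48.
h(157/48) = 662725/110592, h'(157/48) = 24649/768, so z(2) = (157/48) − (662725/110592)/(24649/768) = 5473477/1774728.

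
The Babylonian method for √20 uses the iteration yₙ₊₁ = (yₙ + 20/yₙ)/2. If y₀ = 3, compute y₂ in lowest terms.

1561/348

y₁ = (3 + 20/3)/2 = 29/6.
y₂ = (29/6 + 20/(29/6))/2 = 1561/348.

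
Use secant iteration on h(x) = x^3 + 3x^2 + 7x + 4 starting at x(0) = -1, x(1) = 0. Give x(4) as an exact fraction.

h(-1) = -1, h(0) = 4. x(2) = 0 - 4·(0 - (-1))/(4 - (-1)) = -4/5.
h(0) = 4, h(-4/5) = -24/125. x(3) = (-4/5) - (-24/125)·((-4/5) - 0)/((-24/125) - 4) = -100/131.
h(-4/5) = -24/125, h(-100/131) = -90336/2248091. x(4) = (-100/131) - (-90336/2248091)·((-100/131) - (-4/5))/((-90336/2248091) - (-24/125)) = -1339700/1777591.

-1339700/1777591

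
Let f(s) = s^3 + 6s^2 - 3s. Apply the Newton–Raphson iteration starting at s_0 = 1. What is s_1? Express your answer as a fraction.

f'(s) = 3s^2 + 12s - 3.
f(1) = 4, f'(1) = 12, so s_1 = 1 - 4/12 = 2/3.

2/3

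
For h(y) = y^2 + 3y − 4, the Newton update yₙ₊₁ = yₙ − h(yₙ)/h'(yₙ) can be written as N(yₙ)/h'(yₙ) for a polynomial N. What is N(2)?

8

h'(y) = 2y + 3.
N(y) = y·h'(y) − h(y) = y·(2y + 3) − (y^2 + 3y − 4) = y^2 + 4.
N(2) = 8.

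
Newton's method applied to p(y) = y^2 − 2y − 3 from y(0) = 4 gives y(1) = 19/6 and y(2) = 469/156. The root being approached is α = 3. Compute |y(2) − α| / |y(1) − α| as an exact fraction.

1/26

y(1) − α = 19/6 − 3 = 1/6, so |y(1) − α| = 1/6.
y(2) − α = 469/156 − 3 = 1/156, so |y(2) − α| = 1/156.
Ratio = (1/156) / (1/6) = 1/26.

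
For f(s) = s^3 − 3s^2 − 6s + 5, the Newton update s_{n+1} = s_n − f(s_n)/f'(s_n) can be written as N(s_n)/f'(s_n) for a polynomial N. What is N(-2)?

−33

f'(s) = 3s^2 − 6s − 6.
N(s) = s·f'(s) − f(s) = s·(3s^2 − 6s − 6) − (s^3 − 3s^2 − 6s + 5) = 2s^3 − 3s^2 − 5.
N(-2) = −33.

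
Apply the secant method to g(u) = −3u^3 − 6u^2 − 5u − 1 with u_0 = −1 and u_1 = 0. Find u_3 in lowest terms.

g(−1) = 1, g(0) = −1. u_2 = 0 − (−1)·(0 − (−1))/((−1) − 1) = −1/2.
g(0) = −1, g(−1/2) = 3/8. u_3 = (−1/2) − (3/8)·((−1/2) − 0)/((3/8) − (−1)) = −4/11.

−4/11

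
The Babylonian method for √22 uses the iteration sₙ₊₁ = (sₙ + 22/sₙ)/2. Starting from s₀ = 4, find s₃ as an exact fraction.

s₁ = (4 + 22/4)/2 = 19/4.
s₂ = (19/4 + 22/(19/4))/2 = 713/152.
s₃ = (713/152 + 22/(713/152))/2 = 1016657/216752.

1016657/216752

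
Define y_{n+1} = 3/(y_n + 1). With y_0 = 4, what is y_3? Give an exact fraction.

24/23

y_1 = 3/(4 + 1) = 3/5.
y_2 = 3/(3/5 + 1) = 15/8.
y_3 = 3/(15/8 + 1) = 24/23.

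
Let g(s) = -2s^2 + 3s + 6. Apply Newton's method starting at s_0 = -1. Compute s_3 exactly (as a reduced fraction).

g'(s) = -4s + 3.
g(-1) = 1, g'(-1) = 7, so s_1 = (-1) - 1/7 = -8/7.
g(-8/7) = -2/49, g'(-8/7) = 53/7, so s_2 = (-8/7) - (-2/49)/(53/7) = -422/371.
g(-422/371) = -8/137641, g'(-422/371) = 2801/371, so s_3 = (-422/371) - (-8/137641)/(2801/371) = -1182014/1039171.

-1182014/1039171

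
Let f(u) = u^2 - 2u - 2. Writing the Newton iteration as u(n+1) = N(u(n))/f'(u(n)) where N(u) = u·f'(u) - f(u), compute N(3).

f'(u) = 2u - 2.
N(u) = u·f'(u) - f(u) = u·(2u - 2) - (u^2 - 2u - 2) = u^2 + 2.
N(3) = 11.

11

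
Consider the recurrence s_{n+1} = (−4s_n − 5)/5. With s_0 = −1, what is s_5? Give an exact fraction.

s_1 = (−4·(−1) − 5)/5 = −1/5.
s_2 = (−4·(−1/5) − 5)/5 = −21/25.
s_3 = (−4·(−21/25) − 5)/5 = −41/125.
s_4 = (−4·(−41/125) − 5)/5 = −461/625.
s_5 = (−4·(−461/625) − 5)/5 = −1281/3125.

−1281/3125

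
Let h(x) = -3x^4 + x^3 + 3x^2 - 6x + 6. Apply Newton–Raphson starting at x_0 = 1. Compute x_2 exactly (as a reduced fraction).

h'(x) = -12x^3 + 3x^2 + 6x - 6.
h(1) = 1, h'(1) = -9, so x_1 = 1 - 1/(-9) = 10/9.
h(10/9) = -358/2187, h'(10/9) = -2938/243, so x_2 = (10/9) - (-358/2187)/(-2938/243) = 4837/4407.

4837/4407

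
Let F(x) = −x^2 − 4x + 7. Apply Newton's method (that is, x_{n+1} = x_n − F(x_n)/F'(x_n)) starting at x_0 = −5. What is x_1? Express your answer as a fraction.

F'(x) = −2x − 4.
F(−5) = 2, F'(−5) = 6, so x_1 = (−5) − 2/6 = −16/3.

−16/3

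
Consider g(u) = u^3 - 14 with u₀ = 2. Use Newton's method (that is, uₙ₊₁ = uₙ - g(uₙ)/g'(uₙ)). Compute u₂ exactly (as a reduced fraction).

g'(u) = 3u^2.
g(2) = -6, g'(2) = 12, so u₁ = 2 - (-6)/12 = 5/2.
g(5/2) = 13/8, g'(5/2) = 75/4, so u₂ = (5/2) - (13/8)/(75/4) = 181/75.

181/75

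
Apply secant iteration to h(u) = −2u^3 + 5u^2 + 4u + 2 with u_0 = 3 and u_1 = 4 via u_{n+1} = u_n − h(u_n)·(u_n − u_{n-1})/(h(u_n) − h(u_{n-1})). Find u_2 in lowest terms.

h(3) = 5, h(4) = −30. u_2 = 4 − (−30)·(4 − 3)/((−30) − 5) = 22/7.

22/7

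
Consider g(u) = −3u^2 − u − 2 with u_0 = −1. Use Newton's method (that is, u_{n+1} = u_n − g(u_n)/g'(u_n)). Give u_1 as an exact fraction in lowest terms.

−1/5

g'(u) = −6u − 1.
g(−1) = −4, g'(−1) = 5, so u_1 = (−1) − (−4)/5 = −1/5.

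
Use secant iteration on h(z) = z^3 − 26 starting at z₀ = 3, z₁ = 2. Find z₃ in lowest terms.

h(3) = 1, h(2) = −18. z₂ = 2 − (−18)·(2 − 3)/((−18) − 1) = 56/19.
h(2) = −18, h(56/19) = −2718/6859. z₃ = (56/19) − (−2718/6859)·((56/19) − 2)/((−2718/6859) − (−18)) = 3319/1118.

3319/1118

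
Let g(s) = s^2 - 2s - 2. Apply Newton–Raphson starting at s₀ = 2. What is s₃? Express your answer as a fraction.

g'(s) = 2s - 2.
g(2) = -2, g'(2) = 2, so s₁ = 2 - (-2)/2 = 3.
g(3) = 1, g'(3) = 4, so s₂ = 3 - 1/4 = 11/4.
g(11/4) = 1/16, g'(11/4) = 7/2, so s₃ = (11/4) - (1/16)/(7/2) = 153/56.

153/56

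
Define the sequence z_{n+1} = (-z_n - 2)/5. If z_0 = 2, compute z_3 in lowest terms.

z_1 = (-2 - 2)/5 = -4/5.
z_2 = (-(-4/5) - 2)/5 = -6/25.
z_3 = (-(-6/25) - 2)/5 = -44/125.

-44/125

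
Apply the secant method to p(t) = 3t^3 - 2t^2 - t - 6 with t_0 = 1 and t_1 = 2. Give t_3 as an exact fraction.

p(1) = -6, p(2) = 8. t_2 = 2 - 8·(2 - 1)/(8 - (-6)) = 10/7.
p(2) = 8, p(10/7) = -948/343. t_3 = (10/7) - (-948/343)·((10/7) - 2)/((-948/343) - 8) = 1454/923.

1454/923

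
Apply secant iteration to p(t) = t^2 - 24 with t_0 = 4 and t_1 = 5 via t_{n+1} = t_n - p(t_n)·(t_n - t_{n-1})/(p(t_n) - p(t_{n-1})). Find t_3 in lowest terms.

p(4) = -8, p(5) = 1. t_2 = 5 - 1·(5 - 4)/(1 - (-8)) = 44/9.
p(5) = 1, p(44/9) = -8/81. t_3 = (44/9) - (-8/81)·((44/9) - 5)/((-8/81) - 1) = 436/89.

436/89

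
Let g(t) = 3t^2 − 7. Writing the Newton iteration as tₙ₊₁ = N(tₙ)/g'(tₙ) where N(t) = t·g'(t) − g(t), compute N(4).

55

g'(t) = 6t.
N(t) = t·g'(t) − g(t) = t·(6t) − (3t^2 − 7) = 3t^2 + 7.
N(4) = 55.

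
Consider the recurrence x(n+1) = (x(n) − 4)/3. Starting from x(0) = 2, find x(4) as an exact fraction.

x(1) = (2 − 4)/3 = −2/3.
x(2) = ((−2/3) − 4)/3 = −14/9.
x(3) = ((−14/9) − 4)/3 = −50/27.
x(4) = ((−50/27) − 4)/3 = −158/81.

−158/81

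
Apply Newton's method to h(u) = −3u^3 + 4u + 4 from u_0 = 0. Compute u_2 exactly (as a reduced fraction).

−2/5

h'(u) = −9u^2 + 4.
h(0) = 4, h'(0) = 4, so u_1 = 0 − 4/4 = −1.
h(−1) = 3, h'(−1) = −5, so u_2 = (−1) − 3/(−5) = −2/5.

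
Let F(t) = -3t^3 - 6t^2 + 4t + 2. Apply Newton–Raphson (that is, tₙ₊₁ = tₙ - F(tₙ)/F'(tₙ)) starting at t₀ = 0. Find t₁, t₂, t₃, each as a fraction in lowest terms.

F'(t) = -9t^2 - 12t + 4.
F(0) = 2, F'(0) = 4, so t₁ = 0 - 2/4 = -1/2.
F(-1/2) = -9/8, F'(-1/2) = 31/4, so t₂ = (-1/2) - (-9/8)/(31/4) = -11/31.
F(-11/31) = -1215/29791, F'(-11/31) = 6847/961, so t₃ = (-11/31) - (-1215/29791)/(6847/961) = -74102/212257.

t₁ = -1/2, t₂ = -11/31, t₃ = -74102/212257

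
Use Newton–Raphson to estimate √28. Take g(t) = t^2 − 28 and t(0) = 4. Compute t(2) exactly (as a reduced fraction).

233/44

g'(t) = 2t.
g(4) = −12, g'(4) = 8, so t(1) = 4 − (−12)/8 = 11/2.
g(11/2) = 9/4, g'(11/2) = 11, so t(2) = (11/2) − (9/4)/11 = 233/44.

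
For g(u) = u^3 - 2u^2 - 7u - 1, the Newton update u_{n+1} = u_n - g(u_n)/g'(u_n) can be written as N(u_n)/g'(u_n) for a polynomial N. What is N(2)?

g'(u) = 3u^2 - 4u - 7.
N(u) = u·g'(u) - g(u) = u·(3u^2 - 4u - 7) - (u^3 - 2u^2 - 7u - 1) = 2u^3 - 2u^2 + 1.
N(2) = 9.

9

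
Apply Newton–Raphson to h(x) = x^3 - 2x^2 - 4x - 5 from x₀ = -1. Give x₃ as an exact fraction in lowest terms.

3172223/6658605

h'(x) = 3x^2 - 4x - 4.
h(-1) = -4, h'(-1) = 3, so x₁ = (-1) - (-4)/3 = 1/3.
h(1/3) = -176/27, h'(1/3) = -5, so x₂ = (1/3) - (-176/27)/(-5) = -131/135.
h(-131/135) = -9633536/2460375, h'(-131/135) = 16441/6075, so x₃ = (-131/135) - (-9633536/2460375)/(16441/6075) = 3172223/6658605.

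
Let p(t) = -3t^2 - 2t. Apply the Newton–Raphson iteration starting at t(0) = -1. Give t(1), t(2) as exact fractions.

p'(t) = -6t - 2.
p(-1) = -1, p'(-1) = 4, so t(1) = (-1) - (-1)/4 = -3/4.
p(-3/4) = -3/16, p'(-3/4) = 5/2, so t(2) = (-3/4) - (-3/16)/(5/2) = -27/40.

t(1) = -3/4, t(2) = -27/40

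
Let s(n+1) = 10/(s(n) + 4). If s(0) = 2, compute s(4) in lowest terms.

s(1) = 10/(2 + 4) = 5/3.
s(2) = 10/(5/3 + 4) = 30/17.
s(3) = 10/(30/17 + 4) = 85/49.
s(4) = 10/(85/49 + 4) = 490/281.

490/281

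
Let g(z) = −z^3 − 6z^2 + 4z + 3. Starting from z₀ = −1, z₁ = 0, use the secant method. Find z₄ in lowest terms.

g(−1) = −6, g(0) = 3. z₂ = 0 − 3·(0 − (−1))/(3 − (−6)) = −1/3.
g(0) = 3, g(−1/3) = 28/27. z₃ = (−1/3) − (28/27)·((−1/3) − 0)/((28/27) − 3) = −27/53.
g(−1/3) = 28/27, g(−27/53) = −68880/148877. z₄ = (−27/53) − (−68880/148877)·((−27/53) − (−1/3))/((−68880/148877) − (28/27)) = −97983/215297.

−97983/215297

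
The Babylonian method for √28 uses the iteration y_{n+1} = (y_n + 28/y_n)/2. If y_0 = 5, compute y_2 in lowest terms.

5609/1060

y_1 = (5 + 28/5)/2 = 53/10.
y_2 = (53/10 + 28/(53/10))/2 = 5609/1060.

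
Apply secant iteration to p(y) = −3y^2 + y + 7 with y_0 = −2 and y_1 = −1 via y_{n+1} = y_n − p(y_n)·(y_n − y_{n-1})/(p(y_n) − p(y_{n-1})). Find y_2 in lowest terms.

p(−2) = −7, p(−1) = 3. y_2 = (−1) − 3·((−1) − (−2))/(3 − (−7)) = −13/10.

−13/10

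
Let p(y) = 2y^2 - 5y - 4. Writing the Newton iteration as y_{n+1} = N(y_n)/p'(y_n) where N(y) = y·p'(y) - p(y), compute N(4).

36

p'(y) = 4y - 5.
N(y) = y·p'(y) - p(y) = y·(4y - 5) - (2y^2 - 5y - 4) = 2y^2 + 4.
N(4) = 36.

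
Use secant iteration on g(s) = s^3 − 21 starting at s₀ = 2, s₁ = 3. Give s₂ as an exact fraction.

g(2) = −13, g(3) = 6. s₂ = 3 − 6·(3 − 2)/(6 − (−13)) = 51/19.

51/19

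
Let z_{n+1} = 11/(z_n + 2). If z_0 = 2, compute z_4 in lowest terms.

z_1 = 11/(2 + 2) = 11/4.
z_2 = 11/(11/4 + 2) = 44/19.
z_3 = 11/(44/19 + 2) = 209/82.
z_4 = 11/(209/82 + 2) = 902/373.

902/373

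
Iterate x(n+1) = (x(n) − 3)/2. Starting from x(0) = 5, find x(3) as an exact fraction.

−2

x(1) = (5 − 3)/2 = 1.
x(2) = (1 − 3)/2 = −1.
x(3) = ((−1) − 3)/2 = −2.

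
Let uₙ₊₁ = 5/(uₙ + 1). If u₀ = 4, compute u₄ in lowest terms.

35/17

u₁ = 5/(4 + 1) = 1.
u₂ = 5/(1 + 1) = 5/2.
u₃ = 5/(5/2 + 1) = 10/7.
u₄ = 5/(10/7 + 1) = 35/17.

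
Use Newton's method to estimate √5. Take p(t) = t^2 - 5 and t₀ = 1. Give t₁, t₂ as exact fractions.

t₁ = 3, t₂ = 7/3

p'(t) = 2t.
p(1) = -4, p'(1) = 2, so t₁ = 1 - (-4)/2 = 3.
p(3) = 4, p'(3) = 6, so t₂ = 3 - 4/6 = 7/3.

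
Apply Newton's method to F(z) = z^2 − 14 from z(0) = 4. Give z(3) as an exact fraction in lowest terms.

F'(z) = 2z.
F(4) = 2, F'(4) = 8, so z(1) = 4 − 2/8 = 15/4.
F(15/4) = 1/16, F'(15/4) = 15/2, so z(2) = (15/4) − (1/16)/(15/2) = 449/120.
F(449/120) = 1/14400, F'(449/120) = 449/60, so z(3) = (449/120) − (1/14400)/(449/60) = 403201/107760.

403201/107760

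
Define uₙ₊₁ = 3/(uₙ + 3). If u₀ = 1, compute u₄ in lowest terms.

19/24

u₁ = 3/(1 + 3) = 3/4.
u₂ = 3/(3/4 + 3) = 4/5.
u₃ = 3/(4/5 + 3) = 15/19.
u₄ = 3/(15/19 + 3) = 19/24.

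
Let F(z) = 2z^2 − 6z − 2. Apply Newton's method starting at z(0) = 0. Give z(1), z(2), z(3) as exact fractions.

z(1) = −1/3, z(2) = −10/33, z(3) = −1189/3927

F'(z) = 4z − 6.
F(0) = −2, F'(0) = −6, so z(1) = 0 − (−2)/(−6) = −1/3.
F(−1/3) = 2/9, F'(−1/3) = −22/3, so z(2) = (−1/3) − (2/9)/(−22/3) = −10/33.
F(−10/33) = 2/1089, F'(−10/33) = −238/33, so z(3) = (−10/33) − (2/1089)/(−238/33) = −1189/3927.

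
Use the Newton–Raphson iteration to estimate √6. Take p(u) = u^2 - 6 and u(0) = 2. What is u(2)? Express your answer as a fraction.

49/20

p'(u) = 2u.
p(2) = -2, p'(2) = 4, so u(1) = 2 - (-2)/4 = 5/2.
p(5/2) = 1/4, p'(5/2) = 5, so u(2) = (5/2) - (1/4)/5 = 49/20.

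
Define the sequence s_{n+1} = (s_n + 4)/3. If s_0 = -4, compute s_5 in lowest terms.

s_1 = ((-4) + 4)/3 = 0.
s_2 = (0 + 4)/3 = 4/3.
s_3 = ((4/3) + 4)/3 = 16/9.
s_4 = ((16/9) + 4)/3 = 52/27.
s_5 = ((52/27) + 4)/3 = 160/81.

160/81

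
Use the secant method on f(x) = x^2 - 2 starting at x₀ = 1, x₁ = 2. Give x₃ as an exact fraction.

7/5

f(1) = -1, f(2) = 2. x₂ = 2 - 2·(2 - 1)/(2 - (-1)) = 4/3.
f(2) = 2, f(4/3) = -2/9. x₃ = (4/3) - (-2/9)·((4/3) - 2)/((-2/9) - 2) = 7/5.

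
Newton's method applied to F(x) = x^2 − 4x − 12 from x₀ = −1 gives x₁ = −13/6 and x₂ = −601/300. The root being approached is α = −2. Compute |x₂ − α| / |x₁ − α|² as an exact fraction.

3/25

x₁ − α = −13/6 − (−2) = −13/6 + 2 = −1/6, so |x₁ − α| = 1/6.
x₂ − α = −601/300 − (−2) = −601/300 + 2 = −1/300, so |x₂ − α| = 1/300.
|x₁ − α|² = 1/36.
Ratio = (1/300) / (1/36) = 3/25.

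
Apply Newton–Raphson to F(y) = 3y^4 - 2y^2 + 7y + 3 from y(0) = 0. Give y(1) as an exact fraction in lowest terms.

-3/7

F'(y) = 12y^3 - 4y + 7.
F(0) = 3, F'(0) = 7, so y(1) = 0 - 3/7 = -3/7.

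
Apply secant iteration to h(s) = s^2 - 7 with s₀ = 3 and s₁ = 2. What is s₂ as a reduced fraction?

13/5

h(3) = 2, h(2) = -3. s₂ = 2 - (-3)·(2 - 3)/((-3) - 2) = 13/5.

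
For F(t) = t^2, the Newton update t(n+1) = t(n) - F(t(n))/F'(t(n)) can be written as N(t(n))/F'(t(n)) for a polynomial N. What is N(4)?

F'(t) = 2t.
N(t) = t·F'(t) - F(t) = t·(2t) - (t^2) = t^2.
N(4) = 16.

16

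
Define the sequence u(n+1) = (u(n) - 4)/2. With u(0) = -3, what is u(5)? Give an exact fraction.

-127/32

u(1) = ((-3) - 4)/2 = -7/2.
u(2) = ((-7/2) - 4)/2 = -15/4.
u(3) = ((-15/4) - 4)/2 = -31/8.
u(4) = ((-31/8) - 4)/2 = -63/16.
u(5) = ((-63/16) - 4)/2 = -127/32.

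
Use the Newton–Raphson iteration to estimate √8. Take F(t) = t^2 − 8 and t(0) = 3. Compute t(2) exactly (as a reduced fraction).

577/204

F'(t) = 2t.
F(3) = 1, F'(3) = 6, so t(1) = 3 − 1/6 = 17/6.
F(17/6) = 1/36, F'(17/6) = 17/3, so t(2) = (17/6) − (1/36)/(17/3) = 577/204.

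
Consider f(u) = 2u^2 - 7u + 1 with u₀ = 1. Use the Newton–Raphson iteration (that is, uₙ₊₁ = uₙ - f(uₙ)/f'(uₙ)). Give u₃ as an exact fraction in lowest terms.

f'(u) = 4u - 7.
f(1) = -4, f'(1) = -3, so u₁ = 1 - (-4)/(-3) = -1/3.
f(-1/3) = 32/9, f'(-1/3) = -25/3, so u₂ = (-1/3) - (32/9)/(-25/3) = 7/75.
f(7/75) = 2048/5625, f'(7/75) = -497/75, so u₃ = (7/75) - (2048/5625)/(-497/75) = 5527/37275.

5527/37275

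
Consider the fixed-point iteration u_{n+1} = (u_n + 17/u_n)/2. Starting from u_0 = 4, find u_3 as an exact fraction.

9478657/2298912

u_1 = (4 + 17/4)/2 = 33/8.
u_2 = (33/8 + 17/(33/8))/2 = 2177/528.
u_3 = (2177/528 + 17/(2177/528))/2 = 9478657/2298912.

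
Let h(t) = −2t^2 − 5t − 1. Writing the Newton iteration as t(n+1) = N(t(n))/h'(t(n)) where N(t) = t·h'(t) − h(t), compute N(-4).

−31

h'(t) = −4t − 5.
N(t) = t·h'(t) − h(t) = t·(−4t − 5) − (−2t^2 − 5t − 1) = −2t^2 + 1.
N(-4) = −31.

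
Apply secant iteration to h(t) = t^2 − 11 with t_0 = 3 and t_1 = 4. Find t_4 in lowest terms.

3907/1178

h(3) = −2, h(4) = 5. t_2 = 4 − 5·(4 − 3)/(5 − (−2)) = 23/7.
h(4) = 5, h(23/7) = −10/49. t_3 = (23/7) − (−10/49)·((23/7) − 4)/((−10/49) − 5) = 169/51.
h(23/7) = −10/49, h(169/51) = −50/2601. t_4 = (169/51) − (−50/2601)·((169/51) − (23/7))/((−50/2601) − (−10/49)) = 3907/1178.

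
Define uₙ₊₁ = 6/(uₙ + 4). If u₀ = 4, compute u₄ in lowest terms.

300/257

u₁ = 6/(4 + 4) = 3/4.
u₂ = 6/(3/4 + 4) = 24/19.
u₃ = 6/(24/19 + 4) = 57/50.
u₄ = 6/(57/50 + 4) = 300/257.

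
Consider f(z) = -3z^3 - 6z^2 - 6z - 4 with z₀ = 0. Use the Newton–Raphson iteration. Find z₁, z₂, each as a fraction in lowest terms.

f'(z) = -9z^2 - 12z - 6.
f(0) = -4, f'(0) = -6, so z₁ = 0 - (-4)/(-6) = -2/3.
f(-2/3) = -16/9, f'(-2/3) = -2, so z₂ = (-2/3) - (-16/9)/(-2) = -14/9.

z₁ = -2/3, z₂ = -14/9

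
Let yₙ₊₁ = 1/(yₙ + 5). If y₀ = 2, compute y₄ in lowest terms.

187/971

y₁ = 1/(2 + 5) = 1/7.
y₂ = 1/(1/7 + 5) = 7/36.
y₃ = 1/(7/36 + 5) = 36/187.
y₄ = 1/(36/187 + 5) = 187/971.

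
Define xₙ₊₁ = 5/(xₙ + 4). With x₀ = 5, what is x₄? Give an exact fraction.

x₁ = 5/(5 + 4) = 5/9.
x₂ = 5/(5/9 + 4) = 45/41.
x₃ = 5/(45/41 + 4) = 205/209.
x₄ = 5/(205/209 + 4) = 1045/1041.

1045/1041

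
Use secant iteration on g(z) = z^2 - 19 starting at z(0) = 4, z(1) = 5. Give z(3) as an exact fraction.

61/14

g(4) = -3, g(5) = 6. z(2) = 5 - 6·(5 - 4)/(6 - (-3)) = 13/3.
g(5) = 6, g(13/3) = -2/9. z(3) = (13/3) - (-2/9)·((13/3) - 5)/((-2/9) - 6) = 61/14.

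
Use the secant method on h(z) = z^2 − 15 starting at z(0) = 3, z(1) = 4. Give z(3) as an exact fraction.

h(3) = −6, h(4) = 1. z(2) = 4 − 1·(4 − 3)/(1 − (−6)) = 27/7.
h(4) = 1, h(27/7) = −6/49. z(3) = (27/7) − (−6/49)·((27/7) − 4)/((−6/49) − 1) = 213/55.

213/55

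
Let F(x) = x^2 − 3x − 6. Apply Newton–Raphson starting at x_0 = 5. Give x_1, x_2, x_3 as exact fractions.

F'(x) = 2x − 3.
F(5) = 4, F'(5) = 7, so x_1 = 5 − 4/7 = 31/7.
F(31/7) = 16/49, F'(31/7) = 41/7, so x_2 = (31/7) − (16/49)/(41/7) = 1255/287.
F(1255/287) = 256/82369, F'(1255/287) = 1649/287, so x_3 = (1255/287) − (256/82369)/(1649/287) = 2069239/473263.

x_1 = 31/7, x_2 = 1255/287, x_3 = 2069239/473263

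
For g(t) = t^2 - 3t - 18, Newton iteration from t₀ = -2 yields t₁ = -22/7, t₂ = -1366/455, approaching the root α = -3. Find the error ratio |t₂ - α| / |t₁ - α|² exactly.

t₁ - α = -22/7 - (-3) = -22/7 + 3 = -1/7, so |t₁ - α| = 1/7.
t₂ - α = -1366/455 - (-3) = -1366/455 + 3 = -1/455, so |t₂ - α| = 1/455.
|t₁ - α|² = 1/49.
Ratio = (1/455) / (1/49) = 7/65.

7/65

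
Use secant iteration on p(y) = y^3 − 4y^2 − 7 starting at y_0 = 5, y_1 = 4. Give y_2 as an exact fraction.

107/25

p(5) = 18, p(4) = −7. y_2 = 4 − (−7)·(4 − 5)/((−7) − 18) = 107/25.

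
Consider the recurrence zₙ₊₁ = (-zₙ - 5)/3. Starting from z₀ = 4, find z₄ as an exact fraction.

z₁ = (-4 - 5)/3 = -3.
z₂ = (-(-3) - 5)/3 = -2/3.
z₃ = (-(-2/3) - 5)/3 = -13/9.
z₄ = (-(-13/9) - 5)/3 = -32/27.

-32/27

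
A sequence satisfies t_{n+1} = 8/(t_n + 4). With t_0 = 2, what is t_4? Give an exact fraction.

22/15

t_1 = 8/(2 + 4) = 4/3.
t_2 = 8/(4/3 + 4) = 3/2.
t_3 = 8/(3/2 + 4) = 16/11.
t_4 = 8/(16/11 + 4) = 22/15.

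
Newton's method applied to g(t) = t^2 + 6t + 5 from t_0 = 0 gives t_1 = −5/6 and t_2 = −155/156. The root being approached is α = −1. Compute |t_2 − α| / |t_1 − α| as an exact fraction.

1/26

t_1 − α = −5/6 − (−1) = −5/6 + 1 = 1/6, so |t_1 − α| = 1/6.
t_2 − α = −155/156 − (−1) = −155/156 + 1 = 1/156, so |t_2 − α| = 1/156.
Ratio = (1/156) / (1/6) = 1/26.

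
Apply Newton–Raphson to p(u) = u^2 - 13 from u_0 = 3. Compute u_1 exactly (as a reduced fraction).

p'(u) = 2u.
p(3) = -4, p'(3) = 6, so u_1 = 3 - (-4)/6 = 11/3.

11/3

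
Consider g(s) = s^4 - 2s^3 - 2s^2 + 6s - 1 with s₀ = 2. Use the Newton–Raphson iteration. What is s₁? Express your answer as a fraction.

3/2

g'(s) = 4s^3 - 6s^2 - 4s + 6.
g(2) = 3, g'(2) = 6, so s₁ = 2 - 3/6 = 3/2.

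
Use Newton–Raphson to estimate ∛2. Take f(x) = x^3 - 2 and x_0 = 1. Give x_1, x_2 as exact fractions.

x_1 = 4/3, x_2 = 91/72

f'(x) = 3x^2.
f(1) = -1, f'(1) = 3, so x_1 = 1 - (-1)/3 = 4/3.
f(4/3) = 10/27, f'(4/3) = 16/3, so x_2 = (4/3) - (10/27)/(16/3) = 91/72.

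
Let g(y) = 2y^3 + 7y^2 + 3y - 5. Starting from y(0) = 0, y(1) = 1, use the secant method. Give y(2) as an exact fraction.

5/12

g(0) = -5, g(1) = 7. y(2) = 1 - 7·(1 - 0)/(7 - (-5)) = 5/12.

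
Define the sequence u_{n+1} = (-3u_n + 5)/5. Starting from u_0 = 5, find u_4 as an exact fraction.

u_1 = (-3·5 + 5)/5 = -2.
u_2 = (-3·(-2) + 5)/5 = 11/5.
u_3 = (-3·(11/5) + 5)/5 = -8/25.
u_4 = (-3·(-8/25) + 5)/5 = 149/125.

149/125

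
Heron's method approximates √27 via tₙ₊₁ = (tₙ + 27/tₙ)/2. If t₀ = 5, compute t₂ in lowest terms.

1351/260

t₁ = (5 + 27/5)/2 = 26/5.
t₂ = (26/5 + 27/(26/5))/2 = 1351/260.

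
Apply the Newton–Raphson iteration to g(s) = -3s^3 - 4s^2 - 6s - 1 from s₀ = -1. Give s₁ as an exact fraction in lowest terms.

-3/7

g'(s) = -9s^2 - 8s - 6.
g(-1) = 4, g'(-1) = -7, so s₁ = (-1) - 4/(-7) = -3/7.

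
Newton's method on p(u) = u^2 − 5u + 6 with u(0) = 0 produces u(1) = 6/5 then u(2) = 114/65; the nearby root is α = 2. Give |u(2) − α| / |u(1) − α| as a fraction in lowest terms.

u(1) − α = 6/5 − 2 = −4/5, so |u(1) − α| = 4/5.
u(2) − α = 114/65 − 2 = −16/65, so |u(2) − α| = 16/65.
Ratio = (16/65) / (4/5) = 4/13.

4/13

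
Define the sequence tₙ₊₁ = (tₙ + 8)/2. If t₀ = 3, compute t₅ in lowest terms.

t₁ = (3 + 8)/2 = 11/2.
t₂ = ((11/2) + 8)/2 = 27/4.
t₃ = ((27/4) + 8)/2 = 59/8.
t₄ = ((59/8) + 8)/2 = 123/16.
t₅ = ((123/16) + 8)/2 = 251/32.

251/32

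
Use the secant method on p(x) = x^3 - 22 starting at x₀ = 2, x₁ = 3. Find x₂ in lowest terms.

52/19

p(2) = -14, p(3) = 5. x₂ = 3 - 5·(3 - 2)/(5 - (-14)) = 52/19.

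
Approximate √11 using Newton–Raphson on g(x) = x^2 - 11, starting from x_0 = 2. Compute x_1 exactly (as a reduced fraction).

15/4

g'(x) = 2x.
g(2) = -7, g'(2) = 4, so x_1 = 2 - (-7)/4 = 15/4.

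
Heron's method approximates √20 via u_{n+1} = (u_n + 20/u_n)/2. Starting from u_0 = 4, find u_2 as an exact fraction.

161/36

u_1 = (4 + 20/4)/2 = 9/2.
u_2 = (9/2 + 20/(9/2))/2 = 161/36.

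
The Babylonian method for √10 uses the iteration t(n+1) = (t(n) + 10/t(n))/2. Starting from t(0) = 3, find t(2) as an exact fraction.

t(1) = (3 + 10/3)/2 = 19/6.
t(2) = (19/6 + 10/(19/6))/2 = 721/228.

721/228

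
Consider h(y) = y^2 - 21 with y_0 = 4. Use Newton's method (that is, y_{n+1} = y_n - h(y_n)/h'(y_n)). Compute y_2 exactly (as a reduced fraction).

2713/592

h'(y) = 2y.
h(4) = -5, h'(4) = 8, so y_1 = 4 - (-5)/8 = 37/8.
h(37/8) = 25/64, h'(37/8) = 37/4, so y_2 = (37/8) - (25/64)/(37/4) = 2713/592.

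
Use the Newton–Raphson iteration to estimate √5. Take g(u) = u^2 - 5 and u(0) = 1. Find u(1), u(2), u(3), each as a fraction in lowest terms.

u(1) = 3, u(2) = 7/3, u(3) = 47/21

g'(u) = 2u.
g(1) = -4, g'(1) = 2, so u(1) = 1 - (-4)/2 = 3.
g(3) = 4, g'(3) = 6, so u(2) = 3 - 4/6 = 7/3.
g(7/3) = 4/9, g'(7/3) = 14/3, so u(3) = (7/3) - (4/9)/(14/3) = 47/21.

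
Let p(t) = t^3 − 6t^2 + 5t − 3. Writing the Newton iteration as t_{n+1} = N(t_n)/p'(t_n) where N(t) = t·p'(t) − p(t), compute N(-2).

p'(t) = 3t^2 − 12t + 5.
N(t) = t·p'(t) − p(t) = t·(3t^2 − 12t + 5) − (t^3 − 6t^2 + 5t − 3) = 2t^3 − 6t^2 + 3.
N(-2) = −37.

−37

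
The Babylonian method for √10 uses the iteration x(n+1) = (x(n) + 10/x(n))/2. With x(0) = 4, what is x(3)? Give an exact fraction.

216401/68432

x(1) = (4 + 10/4)/2 = 13/4.
x(2) = (13/4 + 10/(13/4))/2 = 329/104.
x(3) = (329/104 + 10/(329/104))/2 = 216401/68432.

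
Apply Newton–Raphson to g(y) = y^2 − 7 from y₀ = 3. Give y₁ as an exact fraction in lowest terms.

8/3

g'(y) = 2y.
g(3) = 2, g'(3) = 6, so y₁ = 3 − 2/6 = 8/3.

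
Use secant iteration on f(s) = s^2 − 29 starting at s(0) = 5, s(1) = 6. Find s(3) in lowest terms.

673/125

f(5) = −4, f(6) = 7. s(2) = 6 − 7·(6 − 5)/(7 − (−4)) = 59/11.
f(6) = 7, f(59/11) = −28/121. s(3) = (59/11) − (−28/121)·((59/11) − 6)/((−28/121) − 7) = 673/125.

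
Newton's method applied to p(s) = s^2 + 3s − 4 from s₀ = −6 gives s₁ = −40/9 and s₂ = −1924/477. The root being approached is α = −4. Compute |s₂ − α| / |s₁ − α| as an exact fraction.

4/53

s₁ − α = −40/9 − (−4) = −40/9 + 4 = −4/9, so |s₁ − α| = 4/9.
s₂ − α = −1924/477 − (−4) = −1924/477 + 4 = −16/477, so |s₂ − α| = 16/477.
Ratio = (16/477) / (4/9) = 4/53.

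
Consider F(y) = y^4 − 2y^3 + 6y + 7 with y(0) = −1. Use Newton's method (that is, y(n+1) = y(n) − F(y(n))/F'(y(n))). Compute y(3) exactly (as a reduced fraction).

F'(y) = 4y^3 − 6y^2 + 6.
F(−1) = 4, F'(−1) = −4, so y(1) = (−1) − 4/(−4) = 0.
F(0) = 7, F'(0) = 6, so y(2) = 0 − 7/6 = −7/6.
F(−7/6) = 6517/1296, F'(−7/6) = −230/27, so y(3) = (−7/6) − (6517/1296)/(−230/27) = −2121/3680.

−2121/3680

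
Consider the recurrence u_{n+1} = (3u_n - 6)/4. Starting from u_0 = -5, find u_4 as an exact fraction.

u_1 = (3·(-5) - 6)/4 = -21/4.
u_2 = (3·(-21/4) - 6)/4 = -87/16.
u_3 = (3·(-87/16) - 6)/4 = -357/64.
u_4 = (3·(-357/64) - 6)/4 = -1455/256.

-1455/256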